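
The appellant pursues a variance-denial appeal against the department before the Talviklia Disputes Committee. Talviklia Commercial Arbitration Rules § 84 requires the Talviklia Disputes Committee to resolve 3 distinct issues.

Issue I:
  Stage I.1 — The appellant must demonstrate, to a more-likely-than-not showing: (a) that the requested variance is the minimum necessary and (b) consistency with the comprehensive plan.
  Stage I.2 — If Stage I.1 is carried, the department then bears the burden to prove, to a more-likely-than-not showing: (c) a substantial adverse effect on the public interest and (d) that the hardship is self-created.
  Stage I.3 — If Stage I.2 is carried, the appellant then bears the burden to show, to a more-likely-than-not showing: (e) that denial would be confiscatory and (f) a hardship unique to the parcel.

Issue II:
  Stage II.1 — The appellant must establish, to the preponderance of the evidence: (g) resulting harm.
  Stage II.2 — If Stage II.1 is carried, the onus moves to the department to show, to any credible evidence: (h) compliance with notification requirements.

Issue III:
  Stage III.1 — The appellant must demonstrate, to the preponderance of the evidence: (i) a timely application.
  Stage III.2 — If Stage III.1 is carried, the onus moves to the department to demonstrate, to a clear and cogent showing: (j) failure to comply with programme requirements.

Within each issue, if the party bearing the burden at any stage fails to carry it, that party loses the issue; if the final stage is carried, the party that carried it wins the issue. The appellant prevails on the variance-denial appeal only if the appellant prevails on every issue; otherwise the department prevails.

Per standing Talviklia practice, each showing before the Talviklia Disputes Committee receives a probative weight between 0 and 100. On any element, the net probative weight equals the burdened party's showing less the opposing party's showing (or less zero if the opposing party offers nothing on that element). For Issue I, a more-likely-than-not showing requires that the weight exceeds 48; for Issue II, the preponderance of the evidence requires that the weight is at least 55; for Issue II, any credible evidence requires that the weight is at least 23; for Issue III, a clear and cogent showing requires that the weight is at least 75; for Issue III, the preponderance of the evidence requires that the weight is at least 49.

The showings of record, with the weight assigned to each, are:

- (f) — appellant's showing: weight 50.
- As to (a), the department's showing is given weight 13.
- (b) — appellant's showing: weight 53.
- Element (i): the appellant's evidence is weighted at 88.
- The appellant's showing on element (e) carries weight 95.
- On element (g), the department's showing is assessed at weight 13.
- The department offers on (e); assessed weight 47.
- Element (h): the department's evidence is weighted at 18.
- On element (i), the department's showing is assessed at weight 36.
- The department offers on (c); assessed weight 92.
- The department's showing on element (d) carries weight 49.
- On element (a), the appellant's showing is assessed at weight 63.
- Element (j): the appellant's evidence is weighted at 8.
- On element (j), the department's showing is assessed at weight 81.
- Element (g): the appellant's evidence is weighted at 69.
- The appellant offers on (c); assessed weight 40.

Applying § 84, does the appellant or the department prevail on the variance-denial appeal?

— Issue I —
Stage I.1 (appellant, a more-likely-than-not showing, weight exceeds 48): (a) net 63−13=50 > 48 — meets; (b) 53 > 48 — meets.
  The appellant carries Stage I.1; the department now bears the burden.
Stage I.2 (department, a more-likely-than-not showing, weight exceeds 48): (c) net 92−40=52 > 48 — meets; (d) 49 > 48 — meets.
  The department carries Stage I.2; the appellant now bears the burden.
Stage I.3 (appellant, a more-likely-than-not showing, weight exceeds 48): (e) net 95−47=48 ≤ 48 — fails; (f) 50 > 48 — meets.
  The appellant does not carry Stage I.3.
So the department prevails on this issue.
— Issue II —
At Stage II.1 the appellant must meet the preponderance of the evidence (weight is at least 55): on (g) the weight is 69 less the opposing 13 gives net 56, ≥ 55, so (g) meets the standard.
  Stage II.1 carried; the burden shifts to the department.
At Stage II.2 the department must meet any credible evidence (weight is at least 23): on (h) the weight is 18, < 23, so (h) does not meet the standard.
  The department does not carry Stage II.2.
The analysis ends at Stage II.2; the appellant prevails on this issue.
— Issue III —
Stage III.1 (appellant, the preponderance of the evidence, weight is at least 49): (i) net 88−36=52 ≥ 49 — meets.
  The appellant carries Stage III.1; the department now bears the burden.
Stage III.2 (department, a clear and cogent showing, weight is at least 75): (j) net 81−8=73 < 75 — fails.
  The department does not carry Stage III.2.
The appellant prevails on this issue.
Per-issue: Issue I → department; Issue II → appellant; Issue III → appellant. The appellant must prevail on every issue; overall, the department prevails.

department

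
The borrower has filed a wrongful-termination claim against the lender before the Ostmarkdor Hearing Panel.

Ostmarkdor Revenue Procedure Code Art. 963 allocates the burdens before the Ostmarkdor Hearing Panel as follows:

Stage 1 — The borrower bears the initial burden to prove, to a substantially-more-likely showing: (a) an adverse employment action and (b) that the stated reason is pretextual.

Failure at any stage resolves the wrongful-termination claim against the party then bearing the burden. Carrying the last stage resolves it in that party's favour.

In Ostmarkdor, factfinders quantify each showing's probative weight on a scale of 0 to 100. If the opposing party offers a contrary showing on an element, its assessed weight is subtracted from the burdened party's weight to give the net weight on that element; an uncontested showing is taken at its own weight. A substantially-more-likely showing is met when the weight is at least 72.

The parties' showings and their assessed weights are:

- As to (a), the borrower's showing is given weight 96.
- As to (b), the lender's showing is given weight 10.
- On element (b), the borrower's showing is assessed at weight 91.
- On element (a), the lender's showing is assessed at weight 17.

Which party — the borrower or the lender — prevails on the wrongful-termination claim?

borrower

At Stage 1 the borrower must meet a substantially-more-likely showing (weight is at least 72): on (a) the weight is 96 less the opposing 17 gives net 79, ≥ 72, so (a) meets the standard; on (b) the weight is 91 less the opposing 10 gives net 81, ≥ 72, so (b) meets the standard.
  The borrower carries the last stage.
All stages carried — the borrower prevails.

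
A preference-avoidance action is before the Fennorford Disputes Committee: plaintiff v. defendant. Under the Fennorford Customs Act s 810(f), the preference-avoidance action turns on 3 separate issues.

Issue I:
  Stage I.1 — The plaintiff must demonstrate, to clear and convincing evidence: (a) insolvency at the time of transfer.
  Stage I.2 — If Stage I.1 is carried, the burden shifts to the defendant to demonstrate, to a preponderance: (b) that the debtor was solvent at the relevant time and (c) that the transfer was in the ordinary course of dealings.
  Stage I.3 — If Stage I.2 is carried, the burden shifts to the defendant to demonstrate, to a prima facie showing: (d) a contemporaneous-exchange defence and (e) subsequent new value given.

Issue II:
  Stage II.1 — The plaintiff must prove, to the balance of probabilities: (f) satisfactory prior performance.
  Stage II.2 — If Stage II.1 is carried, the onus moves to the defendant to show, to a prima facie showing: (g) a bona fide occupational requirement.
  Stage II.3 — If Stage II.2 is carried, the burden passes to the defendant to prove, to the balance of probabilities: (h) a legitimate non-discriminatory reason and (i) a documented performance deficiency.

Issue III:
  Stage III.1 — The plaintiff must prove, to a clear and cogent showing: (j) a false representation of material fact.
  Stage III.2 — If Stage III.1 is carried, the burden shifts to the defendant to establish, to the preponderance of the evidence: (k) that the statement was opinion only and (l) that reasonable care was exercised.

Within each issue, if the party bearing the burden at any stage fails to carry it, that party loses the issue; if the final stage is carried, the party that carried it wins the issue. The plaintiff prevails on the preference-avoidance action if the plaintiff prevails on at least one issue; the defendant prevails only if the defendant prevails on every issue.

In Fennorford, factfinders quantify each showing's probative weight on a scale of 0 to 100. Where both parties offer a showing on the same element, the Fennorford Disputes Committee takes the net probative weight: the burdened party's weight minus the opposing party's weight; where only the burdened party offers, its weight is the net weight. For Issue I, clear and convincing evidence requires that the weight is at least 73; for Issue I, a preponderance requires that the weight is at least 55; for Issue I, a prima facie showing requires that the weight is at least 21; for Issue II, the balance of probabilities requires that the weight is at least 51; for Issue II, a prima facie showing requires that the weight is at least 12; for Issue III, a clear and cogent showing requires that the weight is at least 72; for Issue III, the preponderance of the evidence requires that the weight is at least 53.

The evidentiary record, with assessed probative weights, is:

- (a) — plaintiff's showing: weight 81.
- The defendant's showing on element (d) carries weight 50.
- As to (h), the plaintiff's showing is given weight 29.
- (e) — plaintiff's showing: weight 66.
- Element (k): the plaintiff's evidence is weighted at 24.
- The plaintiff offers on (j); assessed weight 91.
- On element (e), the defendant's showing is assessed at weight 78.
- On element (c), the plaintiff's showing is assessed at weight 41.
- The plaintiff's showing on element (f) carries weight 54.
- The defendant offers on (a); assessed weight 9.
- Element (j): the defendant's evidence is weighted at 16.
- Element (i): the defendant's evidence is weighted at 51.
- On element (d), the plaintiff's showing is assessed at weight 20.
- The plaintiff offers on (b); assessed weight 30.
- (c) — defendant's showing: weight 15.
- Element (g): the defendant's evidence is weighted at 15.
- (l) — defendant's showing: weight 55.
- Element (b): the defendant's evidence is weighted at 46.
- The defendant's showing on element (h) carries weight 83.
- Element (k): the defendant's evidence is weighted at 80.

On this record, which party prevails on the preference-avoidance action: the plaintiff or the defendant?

defendant

— Issue I —
Stage I.1 — burden on plaintiff; standard: clear and convincing evidence (weight is at least 73).
    (a): 81 − 9 = 72 < 73 [not met]
  Stage I.1 not carried; the plaintiff fails its burden.
So the defendant prevails on this issue.
— Issue II —
Stage II.1 — burden on plaintiff; standard: the balance of probabilities (weight is at least 51).
    (f): 54 ≥ 51 [met]
  Stage II.1 carried; the burden shifts to the defendant.
Stage II.2 — burden on defendant; standard: a prima facie showing (weight is at least 12).
    (g): 15 ≥ 12 [met]
  All elements met. The defendant retains the burden for Stage II.3.
Stage II.3 — burden on defendant; standard: the balance of probabilities (weight is at least 51).
    (h): 83 − 29 = 54 ≥ 51 [met]
    (i): 51 ≥ 51 [met]
  All elements met at the final stage.
All stages carried — the defendant prevails on this issue.
— Issue III —
Stage III.1 (plaintiff, a clear and cogent showing, weight is at least 72): (j) net 91−16=75 ≥ 72 — meets.
  Stage III.1 is satisfied; the onus moves to the defendant.
Stage III.2 (defendant, the preponderance of the evidence, weight is at least 53): (k) net 80−24=56 ≥ 53 — meets; (l) 55 ≥ 53 — meets.
  The defendant carries the last stage.
Every stage carried; the defendant prevails on this issue.
Per-issue: Issue I → defendant; Issue II → defendant; Issue III → defendant. The plaintiff must prevail on at least one issue; overall, the defendant prevails.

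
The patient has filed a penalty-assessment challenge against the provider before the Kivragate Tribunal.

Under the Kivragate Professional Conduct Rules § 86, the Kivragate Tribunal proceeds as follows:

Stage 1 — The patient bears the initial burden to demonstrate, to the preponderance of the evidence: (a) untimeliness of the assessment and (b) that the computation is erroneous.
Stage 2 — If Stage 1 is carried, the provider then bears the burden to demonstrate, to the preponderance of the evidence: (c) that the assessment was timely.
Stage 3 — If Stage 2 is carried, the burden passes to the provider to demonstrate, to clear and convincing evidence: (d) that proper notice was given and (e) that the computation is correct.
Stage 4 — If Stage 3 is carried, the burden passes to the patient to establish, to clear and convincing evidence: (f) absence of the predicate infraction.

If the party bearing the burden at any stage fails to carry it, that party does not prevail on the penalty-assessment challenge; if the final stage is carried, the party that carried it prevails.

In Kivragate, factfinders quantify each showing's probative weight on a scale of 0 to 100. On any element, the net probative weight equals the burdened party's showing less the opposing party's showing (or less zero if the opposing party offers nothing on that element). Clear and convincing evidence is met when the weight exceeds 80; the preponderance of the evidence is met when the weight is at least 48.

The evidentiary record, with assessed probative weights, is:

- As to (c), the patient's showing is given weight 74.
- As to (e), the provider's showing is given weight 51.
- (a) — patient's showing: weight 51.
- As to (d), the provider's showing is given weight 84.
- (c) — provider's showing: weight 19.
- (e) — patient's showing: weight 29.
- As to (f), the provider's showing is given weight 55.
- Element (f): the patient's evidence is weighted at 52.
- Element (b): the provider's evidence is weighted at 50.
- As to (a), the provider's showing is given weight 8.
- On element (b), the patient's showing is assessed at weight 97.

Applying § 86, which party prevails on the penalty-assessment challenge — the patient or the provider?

provider

Stage 1 (patient, the preponderance of the evidence, weight is at least 48): (a) net 51−8=43 < 48 — fails; (b) net 97−50=47 < 48 — fails.
  Stage 1 not carried; the patient fails its burden.
So the provider prevails.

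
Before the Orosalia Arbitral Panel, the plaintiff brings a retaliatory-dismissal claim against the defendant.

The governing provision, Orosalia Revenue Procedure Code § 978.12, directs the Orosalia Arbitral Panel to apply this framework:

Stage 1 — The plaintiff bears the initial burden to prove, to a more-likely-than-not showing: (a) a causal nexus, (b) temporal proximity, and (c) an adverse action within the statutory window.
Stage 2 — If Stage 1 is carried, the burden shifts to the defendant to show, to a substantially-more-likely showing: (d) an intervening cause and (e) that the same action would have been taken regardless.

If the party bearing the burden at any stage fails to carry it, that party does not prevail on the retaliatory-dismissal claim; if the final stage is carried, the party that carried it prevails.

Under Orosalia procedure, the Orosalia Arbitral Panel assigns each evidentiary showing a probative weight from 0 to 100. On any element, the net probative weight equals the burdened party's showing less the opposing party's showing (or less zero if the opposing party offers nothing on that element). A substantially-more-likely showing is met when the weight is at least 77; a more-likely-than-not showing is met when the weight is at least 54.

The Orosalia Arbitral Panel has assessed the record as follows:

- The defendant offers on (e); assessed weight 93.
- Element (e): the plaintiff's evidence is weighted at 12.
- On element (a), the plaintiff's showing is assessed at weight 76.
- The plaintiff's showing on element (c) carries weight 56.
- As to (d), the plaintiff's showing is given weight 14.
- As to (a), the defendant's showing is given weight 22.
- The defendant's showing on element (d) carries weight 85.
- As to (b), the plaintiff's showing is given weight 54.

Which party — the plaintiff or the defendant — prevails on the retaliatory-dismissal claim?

plaintiff

At Stage 1 the plaintiff must meet a more-likely-than-not showing (weight is at least 54): on (a) the weight is 76 less the opposing 22 gives net 54, ≥ 54, so (a) meets the standard; on (b) the weight is 54, ≥ 54, so (b) meets the standard; on (c) the weight is 56, which does reach 54, so (c) meets the standard.
  Stage 1 is satisfied; the onus moves to the defendant.
At Stage 2 the defendant must meet a substantially-more-likely showing (weight is at least 77): on (d) the weight is 85 less the opposing 14 gives net 71, which does not reach 77, so (d) does not meet the standard; on (e) the weight is 93 less the opposing 12 gives net 81, ≥ 77, so (e) meets the standard.
  The defendant does not carry Stage 2.
The analysis ends at Stage 2; the plaintiff prevails.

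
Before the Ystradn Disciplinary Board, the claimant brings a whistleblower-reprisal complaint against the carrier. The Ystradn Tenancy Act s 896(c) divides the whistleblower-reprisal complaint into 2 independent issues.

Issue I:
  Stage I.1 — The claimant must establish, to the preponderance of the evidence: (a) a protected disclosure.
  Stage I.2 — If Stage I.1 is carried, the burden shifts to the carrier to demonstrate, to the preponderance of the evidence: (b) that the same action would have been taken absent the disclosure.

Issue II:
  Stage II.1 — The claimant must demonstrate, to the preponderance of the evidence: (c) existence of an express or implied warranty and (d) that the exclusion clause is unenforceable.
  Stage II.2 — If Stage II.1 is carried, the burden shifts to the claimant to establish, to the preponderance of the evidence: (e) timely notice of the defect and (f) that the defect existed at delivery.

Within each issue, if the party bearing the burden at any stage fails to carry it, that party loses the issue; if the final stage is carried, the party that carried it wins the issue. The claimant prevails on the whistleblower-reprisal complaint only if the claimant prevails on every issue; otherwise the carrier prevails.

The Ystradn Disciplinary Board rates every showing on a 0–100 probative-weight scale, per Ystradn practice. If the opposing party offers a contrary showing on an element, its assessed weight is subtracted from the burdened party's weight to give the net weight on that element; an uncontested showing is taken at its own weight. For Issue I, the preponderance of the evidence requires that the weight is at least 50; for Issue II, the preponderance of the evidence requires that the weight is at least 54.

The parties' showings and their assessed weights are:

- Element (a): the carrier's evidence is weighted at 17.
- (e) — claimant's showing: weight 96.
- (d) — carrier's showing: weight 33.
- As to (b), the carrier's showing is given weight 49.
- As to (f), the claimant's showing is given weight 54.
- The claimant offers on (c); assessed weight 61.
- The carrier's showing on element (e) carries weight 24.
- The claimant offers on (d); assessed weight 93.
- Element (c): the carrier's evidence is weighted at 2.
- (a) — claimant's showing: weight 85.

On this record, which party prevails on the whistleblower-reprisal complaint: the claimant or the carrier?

— Issue I —
At Stage I.1 the claimant must meet the preponderance of the evidence (weight is at least 50): on (a) the weight is 85 less the opposing 17 gives net 68, which does reach 50, so (a) meets the standard.
  Stage I.1 is satisfied; the onus moves to the carrier.
At Stage I.2 the carrier must meet the preponderance of the evidence (weight is at least 50): on (b) the weight is 49, < 50, so (b) does not meet the standard.
  The carrier does not carry Stage I.2.
The claimant prevails on this issue.
— Issue II —
Stage II.1 — burden on claimant; standard: the preponderance of the evidence (weight is at least 54).
    (c): 61 − 2 = 59 ≥ 54 [met]
    (d): 93 − 33 = 60 ≥ 54 [met]
  Stage II.1 is satisfied; the claimant continues to bear the burden.
Stage II.2 — burden on claimant; standard: the preponderance of the evidence (weight is at least 54).
    (e): 96 − 24 = 72 ≥ 54 [met]
    (f): 54 ≥ 54 [met]
  The claimant carries the last stage.
All stages carried — the claimant prevails on this issue.
Per-issue: Issue I → claimant; Issue II → claimant. The claimant must prevail on every issue; overall, the claimant prevails.

claimant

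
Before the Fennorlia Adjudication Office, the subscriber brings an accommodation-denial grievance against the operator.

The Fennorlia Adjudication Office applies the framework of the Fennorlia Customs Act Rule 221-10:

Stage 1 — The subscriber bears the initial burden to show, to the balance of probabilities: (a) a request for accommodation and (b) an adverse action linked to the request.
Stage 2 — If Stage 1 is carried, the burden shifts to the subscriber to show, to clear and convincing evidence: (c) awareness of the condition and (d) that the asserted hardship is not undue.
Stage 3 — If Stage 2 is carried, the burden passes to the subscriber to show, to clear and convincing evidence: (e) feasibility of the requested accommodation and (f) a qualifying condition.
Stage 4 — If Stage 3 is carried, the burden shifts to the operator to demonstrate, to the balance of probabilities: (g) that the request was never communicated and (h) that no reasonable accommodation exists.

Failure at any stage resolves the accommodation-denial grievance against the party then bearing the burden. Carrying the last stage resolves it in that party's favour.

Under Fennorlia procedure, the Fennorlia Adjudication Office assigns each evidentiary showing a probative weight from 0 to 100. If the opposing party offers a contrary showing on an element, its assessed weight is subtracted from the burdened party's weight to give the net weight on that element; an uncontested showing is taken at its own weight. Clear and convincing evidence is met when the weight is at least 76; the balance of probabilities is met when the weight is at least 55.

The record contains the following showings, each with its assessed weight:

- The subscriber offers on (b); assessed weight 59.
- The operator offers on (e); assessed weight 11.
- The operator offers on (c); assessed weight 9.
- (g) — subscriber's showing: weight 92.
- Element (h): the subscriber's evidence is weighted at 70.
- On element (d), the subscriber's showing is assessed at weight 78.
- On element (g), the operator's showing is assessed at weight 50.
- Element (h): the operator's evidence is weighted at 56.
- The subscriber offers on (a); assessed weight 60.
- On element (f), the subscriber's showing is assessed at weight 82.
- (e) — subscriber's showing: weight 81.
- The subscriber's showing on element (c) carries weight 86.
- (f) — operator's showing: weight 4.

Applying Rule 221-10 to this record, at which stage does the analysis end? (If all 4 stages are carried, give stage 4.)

stage 3

Stage 1 (subscriber, the balance of probabilities, weight is at least 55): (a) 60 ≥ 55 — meets; (b) 59 ≥ 55 — meets.
  Stage 1 carried; the burden remains with the subscriber.
Stage 2 (subscriber, clear and convincing evidence, weight is at least 76): (c) net 86−9=77 ≥ 76 — meets; (d) 78 ≥ 76 — meets.
  Stage 2 carried; the burden remains with the subscriber.
Stage 3 (subscriber, clear and convincing evidence, weight is at least 76): (e) net 81−11=70 < 76 — fails; (f) net 82−4=78 ≥ 76 — meets.
  Not every element is met, so the subscriber fails to carry Stage 3.
The analysis ends at Stage 3; the operator prevails.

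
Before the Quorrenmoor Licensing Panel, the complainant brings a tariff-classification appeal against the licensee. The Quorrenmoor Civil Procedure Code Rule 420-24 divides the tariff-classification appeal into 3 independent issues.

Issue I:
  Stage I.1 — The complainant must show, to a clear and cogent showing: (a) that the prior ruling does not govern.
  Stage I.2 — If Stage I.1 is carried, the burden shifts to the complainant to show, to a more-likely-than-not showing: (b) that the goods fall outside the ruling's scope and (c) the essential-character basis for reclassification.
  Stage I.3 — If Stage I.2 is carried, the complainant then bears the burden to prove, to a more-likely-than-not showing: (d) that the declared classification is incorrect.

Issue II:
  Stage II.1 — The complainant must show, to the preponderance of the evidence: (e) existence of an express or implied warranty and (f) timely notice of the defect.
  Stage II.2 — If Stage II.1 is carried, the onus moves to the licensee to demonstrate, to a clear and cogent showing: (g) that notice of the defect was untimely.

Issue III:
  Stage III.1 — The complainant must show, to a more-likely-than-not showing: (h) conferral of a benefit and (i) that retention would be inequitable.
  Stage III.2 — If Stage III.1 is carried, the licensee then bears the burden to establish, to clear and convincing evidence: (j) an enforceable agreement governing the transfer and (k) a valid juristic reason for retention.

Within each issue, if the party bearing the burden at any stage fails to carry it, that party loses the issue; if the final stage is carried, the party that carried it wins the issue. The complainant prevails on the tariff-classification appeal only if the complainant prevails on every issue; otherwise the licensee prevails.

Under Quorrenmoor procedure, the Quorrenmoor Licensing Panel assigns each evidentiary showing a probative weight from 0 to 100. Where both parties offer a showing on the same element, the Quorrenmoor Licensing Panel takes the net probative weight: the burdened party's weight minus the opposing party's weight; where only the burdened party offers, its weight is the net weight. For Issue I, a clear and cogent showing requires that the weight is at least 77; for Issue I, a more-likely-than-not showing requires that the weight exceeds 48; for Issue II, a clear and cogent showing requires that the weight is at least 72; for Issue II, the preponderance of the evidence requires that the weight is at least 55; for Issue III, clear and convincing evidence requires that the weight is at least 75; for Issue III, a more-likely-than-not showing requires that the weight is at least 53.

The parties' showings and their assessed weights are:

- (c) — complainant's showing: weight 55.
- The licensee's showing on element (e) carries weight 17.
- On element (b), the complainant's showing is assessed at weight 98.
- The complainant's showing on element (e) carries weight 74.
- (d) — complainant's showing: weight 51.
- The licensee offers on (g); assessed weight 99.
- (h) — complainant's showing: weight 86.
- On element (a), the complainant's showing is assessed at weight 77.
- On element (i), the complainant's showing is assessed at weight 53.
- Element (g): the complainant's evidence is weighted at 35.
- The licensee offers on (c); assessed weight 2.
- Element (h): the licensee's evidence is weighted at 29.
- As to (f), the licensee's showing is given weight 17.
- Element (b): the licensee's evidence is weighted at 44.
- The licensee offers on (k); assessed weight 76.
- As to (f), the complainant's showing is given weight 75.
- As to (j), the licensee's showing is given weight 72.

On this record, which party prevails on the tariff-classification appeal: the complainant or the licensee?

— Issue I —
At Stage I.1 the complainant must meet a clear and cogent showing (weight is at least 77): on (a) the weight is 77, ≥ 77, so (a) meets the standard.
  All elements met. The complainant retains the burden for Stage I.2.
At Stage I.2 the complainant must meet a more-likely-than-not showing (weight exceeds 48): on (b) the weight is 98 less the opposing 44 gives net 54, > 48, so (b) meets the standard; on (c) the weight is 55 less the opposing 2 gives net 53, > 48, so (c) meets the standard.
  Stage I.2 carried; the burden remains with the complainant.
At Stage I.3 the complainant must meet a more-likely-than-not showing (weight exceeds 48): on (d) the weight is 51, which does exceed 48, so (d) meets the standard.
  The complainant carries the last stage.
Every stage carried; the complainant prevails on this issue.
— Issue II —
At Stage II.1 the complainant must meet the preponderance of the evidence (weight is at least 55): on (e) the weight is 74 less the opposing 17 gives net 57, ≥ 55, so (e) meets the standard; on (f) the weight is 75 less the opposing 17 gives net 58, ≥ 55, so (f) meets the standard.
  All elements met. The burden passes to the licensee.
At Stage II.2 the licensee must meet a clear and cogent showing (weight is at least 72): on (g) the weight is 99 less the opposing 35 gives net 64, < 72, so (g) does not meet the standard.
  The licensee does not carry Stage II.2.
The analysis ends at Stage II.2; the complainant prevails on this issue.
— Issue III —
At Stage III.1 the complainant must meet a more-likely-than-not showing (weight is at least 53): on (h) the weight is 86 less the opposing 29 gives net 57, ≥ 53, so (h) meets the standard; on (i) the weight is 53, ≥ 53, so (i) meets the standard.
  The complainant carries Stage III.1; the licensee now bears the burden.
At Stage III.2 the licensee must meet clear and convincing evidence (weight is at least 75): on (j) the weight is 72, which does not reach 75, so (j) does not meet the standard; on (k) the weight is 76, which does reach 75, so (k) meets the standard.
  Stage III.2 not carried; the licensee fails its burden.
So the complainant prevails on this issue.
Per-issue: Issue I → complainant; Issue II → complainant; Issue III → complainant. The complainant must prevail on every issue; overall, the complainant prevails.

complainant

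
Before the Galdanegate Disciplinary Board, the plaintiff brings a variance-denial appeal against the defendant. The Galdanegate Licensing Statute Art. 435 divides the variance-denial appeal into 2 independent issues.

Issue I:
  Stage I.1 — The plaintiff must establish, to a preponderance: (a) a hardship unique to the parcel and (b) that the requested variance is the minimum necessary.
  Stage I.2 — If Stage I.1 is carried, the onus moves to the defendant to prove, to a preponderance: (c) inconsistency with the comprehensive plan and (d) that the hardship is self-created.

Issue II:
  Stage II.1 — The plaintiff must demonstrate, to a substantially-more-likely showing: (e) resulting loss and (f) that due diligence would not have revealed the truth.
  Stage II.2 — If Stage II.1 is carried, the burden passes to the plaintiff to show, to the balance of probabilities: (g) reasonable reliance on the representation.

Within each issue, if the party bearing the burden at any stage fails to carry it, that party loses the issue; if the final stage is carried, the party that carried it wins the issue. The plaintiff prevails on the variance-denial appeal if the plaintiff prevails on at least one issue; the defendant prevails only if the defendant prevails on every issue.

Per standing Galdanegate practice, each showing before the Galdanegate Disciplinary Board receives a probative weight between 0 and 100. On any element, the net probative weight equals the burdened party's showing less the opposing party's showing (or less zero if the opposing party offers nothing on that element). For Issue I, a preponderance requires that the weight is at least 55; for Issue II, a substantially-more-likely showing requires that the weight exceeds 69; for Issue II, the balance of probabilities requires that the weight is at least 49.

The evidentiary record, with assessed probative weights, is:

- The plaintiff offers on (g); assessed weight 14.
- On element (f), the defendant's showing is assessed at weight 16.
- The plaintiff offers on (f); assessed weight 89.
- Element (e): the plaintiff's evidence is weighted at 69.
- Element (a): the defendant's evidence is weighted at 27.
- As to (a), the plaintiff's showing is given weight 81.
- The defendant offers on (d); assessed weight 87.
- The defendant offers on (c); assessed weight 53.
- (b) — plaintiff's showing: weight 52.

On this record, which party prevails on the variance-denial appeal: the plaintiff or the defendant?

— Issue I —
Stage I.1 (plaintiff, a preponderance, weight is at least 55): (a) net 81−27=54 < 55 — fails; (b) 52 < 55 — fails.
  Stage I.1 not carried; the plaintiff fails its burden.
The defendant prevails on this issue.
— Issue II —
Stage II.1 — burden on plaintiff; standard: a substantially-more-likely showing (weight exceeds 69).
    (e): 69 ≤ 69 [not met]
    (f): 89 − 16 = 73 > 69 [met]
  Stage II.1 not carried; the plaintiff fails its burden.
The defendant prevails on this issue.
Per-issue: Issue I → defendant; Issue II → defendant. The plaintiff must prevail on at least one issue; overall, the defendant prevails.

defendant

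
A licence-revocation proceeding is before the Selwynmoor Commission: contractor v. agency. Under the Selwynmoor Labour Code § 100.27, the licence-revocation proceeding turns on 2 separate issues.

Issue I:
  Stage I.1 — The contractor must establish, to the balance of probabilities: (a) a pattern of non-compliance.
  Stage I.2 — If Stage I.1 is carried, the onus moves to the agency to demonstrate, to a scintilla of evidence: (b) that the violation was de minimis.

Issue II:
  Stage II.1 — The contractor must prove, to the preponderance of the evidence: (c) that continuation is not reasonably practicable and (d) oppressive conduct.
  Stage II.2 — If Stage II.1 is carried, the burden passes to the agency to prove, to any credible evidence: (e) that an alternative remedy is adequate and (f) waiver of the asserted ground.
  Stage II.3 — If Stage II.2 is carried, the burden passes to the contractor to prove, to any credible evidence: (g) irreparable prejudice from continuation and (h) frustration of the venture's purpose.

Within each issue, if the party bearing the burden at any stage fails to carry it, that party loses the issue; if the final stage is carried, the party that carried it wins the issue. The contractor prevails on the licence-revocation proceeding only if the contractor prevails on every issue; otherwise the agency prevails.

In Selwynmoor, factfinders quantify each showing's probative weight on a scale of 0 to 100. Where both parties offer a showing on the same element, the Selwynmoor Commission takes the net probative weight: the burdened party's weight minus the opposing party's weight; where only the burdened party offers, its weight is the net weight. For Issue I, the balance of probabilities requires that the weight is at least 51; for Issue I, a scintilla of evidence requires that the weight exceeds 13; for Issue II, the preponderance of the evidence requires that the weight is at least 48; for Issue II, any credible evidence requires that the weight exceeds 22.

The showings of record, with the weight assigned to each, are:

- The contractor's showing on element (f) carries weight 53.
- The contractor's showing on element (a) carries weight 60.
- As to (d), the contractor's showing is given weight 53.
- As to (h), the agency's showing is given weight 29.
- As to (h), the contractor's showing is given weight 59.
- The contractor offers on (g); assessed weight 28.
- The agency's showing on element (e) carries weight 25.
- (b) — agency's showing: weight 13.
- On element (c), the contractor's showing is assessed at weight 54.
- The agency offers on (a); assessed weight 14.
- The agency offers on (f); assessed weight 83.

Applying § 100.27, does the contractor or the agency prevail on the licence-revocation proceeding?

agency

— Issue I —
Stage I.1 — burden on contractor; standard: the balance of probabilities (weight is at least 51).
    (a): 60 − 14 = 46 < 51 [not met]
  Stage I.1 not carried; the contractor fails its burden.
So the agency prevails on this issue.
— Issue II —
Stage II.1 (contractor, the preponderance of the evidence, weight is at least 48): (c) 54 ≥ 48 — meets; (d) 53 ≥ 48 — meets.
  The contractor carries Stage II.1; the agency now bears the burden.
Stage II.2 (agency, any credible evidence, weight exceeds 22): (e) 25 > 22 — meets; (f) net 83−53=30 > 22 — meets.
  All elements met. The burden passes to the contractor.
Stage II.3 (contractor, any credible evidence, weight exceeds 22): (g) 28 > 22 — meets; (h) net 59−29=30 > 22 — meets.
  The contractor carries the last stage.
With every stage satisfied, the contractor prevails on this issue.
Per-issue: Issue I → agency; Issue II → contractor. The contractor must prevail on every issue; overall, the agency prevails.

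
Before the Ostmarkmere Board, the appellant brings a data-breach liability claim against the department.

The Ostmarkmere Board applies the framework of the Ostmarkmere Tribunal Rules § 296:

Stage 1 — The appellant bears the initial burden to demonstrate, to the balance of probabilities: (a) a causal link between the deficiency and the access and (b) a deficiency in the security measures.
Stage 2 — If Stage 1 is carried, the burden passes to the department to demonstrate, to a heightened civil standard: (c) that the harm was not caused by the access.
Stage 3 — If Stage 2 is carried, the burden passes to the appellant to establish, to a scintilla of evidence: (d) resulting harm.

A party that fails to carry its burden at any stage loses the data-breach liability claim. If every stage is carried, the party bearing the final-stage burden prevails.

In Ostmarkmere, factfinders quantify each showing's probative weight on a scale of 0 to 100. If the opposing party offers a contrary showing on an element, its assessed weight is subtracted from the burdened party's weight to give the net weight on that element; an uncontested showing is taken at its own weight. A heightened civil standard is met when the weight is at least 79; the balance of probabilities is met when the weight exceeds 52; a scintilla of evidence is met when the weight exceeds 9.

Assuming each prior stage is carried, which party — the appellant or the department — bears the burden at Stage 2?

department

Stage 2's rule assigns the burden to the department (to a heightened civil standard).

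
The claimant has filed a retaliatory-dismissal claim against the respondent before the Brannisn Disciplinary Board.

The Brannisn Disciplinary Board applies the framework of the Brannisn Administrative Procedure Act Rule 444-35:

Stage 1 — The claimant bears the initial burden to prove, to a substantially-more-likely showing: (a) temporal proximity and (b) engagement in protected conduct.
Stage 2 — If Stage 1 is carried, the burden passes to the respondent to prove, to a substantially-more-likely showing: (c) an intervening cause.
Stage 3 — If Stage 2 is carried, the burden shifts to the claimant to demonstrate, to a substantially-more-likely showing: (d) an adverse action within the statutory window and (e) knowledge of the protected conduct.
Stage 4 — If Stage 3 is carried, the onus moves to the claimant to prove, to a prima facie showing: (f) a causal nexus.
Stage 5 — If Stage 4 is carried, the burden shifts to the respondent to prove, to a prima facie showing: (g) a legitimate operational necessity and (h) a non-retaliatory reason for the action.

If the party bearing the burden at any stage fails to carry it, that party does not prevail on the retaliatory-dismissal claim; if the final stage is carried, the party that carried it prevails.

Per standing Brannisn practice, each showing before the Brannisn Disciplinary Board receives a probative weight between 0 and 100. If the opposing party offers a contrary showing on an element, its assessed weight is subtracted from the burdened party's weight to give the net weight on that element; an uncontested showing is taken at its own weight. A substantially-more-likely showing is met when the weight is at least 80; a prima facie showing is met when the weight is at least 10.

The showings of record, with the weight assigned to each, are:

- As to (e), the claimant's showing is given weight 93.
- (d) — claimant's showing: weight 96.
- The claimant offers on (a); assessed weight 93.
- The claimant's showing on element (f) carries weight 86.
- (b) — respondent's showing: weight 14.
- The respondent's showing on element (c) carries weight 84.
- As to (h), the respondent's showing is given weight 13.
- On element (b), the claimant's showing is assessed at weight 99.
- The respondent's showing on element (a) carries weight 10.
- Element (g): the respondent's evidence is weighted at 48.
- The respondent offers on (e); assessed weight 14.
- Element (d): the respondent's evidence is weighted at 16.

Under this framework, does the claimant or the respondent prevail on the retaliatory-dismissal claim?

respondent

Stage 1 (claimant, a substantially-more-likely showing, weight is at least 80): (a) net 93−10=83 ≥ 80 — meets; (b) net 99−14=85 ≥ 80 — meets.
  Stage 1 is satisfied; the onus moves to the respondent.
Stage 2 (respondent, a substantially-more-likely showing, weight is at least 80): (c) 84 ≥ 80 — meets.
  Stage 2 is satisfied; the onus moves to the claimant.
Stage 3 (claimant, a substantially-more-likely showing, weight is at least 80): (d) net 96−16=80 ≥ 80 — meets; (e) net 93−14=79 < 80 — fails.
  Stage 3 not carried; the claimant fails its burden.
So the respondent prevails.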